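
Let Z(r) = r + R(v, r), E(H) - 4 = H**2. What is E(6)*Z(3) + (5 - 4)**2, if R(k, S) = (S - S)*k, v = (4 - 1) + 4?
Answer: 121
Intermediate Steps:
v = 7 (v = 3 + 4 = 7)
R(k, S) = 0 (R(k, S) = 0*k = 0)
E(H) = 4 + H**2
Z(r) = r (Z(r) = r + 0 = r)
E(6)*Z(3) + (5 - 4)**2 = (4 + 6**2)*3 + (5 - 4)**2 = (4 + 36)*3 + 1**2 = 40*3 + 1 = 120 + 1 = 121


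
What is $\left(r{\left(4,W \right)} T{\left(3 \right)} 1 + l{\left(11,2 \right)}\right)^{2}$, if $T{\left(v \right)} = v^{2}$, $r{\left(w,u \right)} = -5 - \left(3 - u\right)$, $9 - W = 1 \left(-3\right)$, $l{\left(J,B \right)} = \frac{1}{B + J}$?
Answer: $\frac{219961}{169} \approx 1301.5$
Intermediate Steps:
$W = 12$ ($W = 9 - 1 \left(-3\right) = 9 - -3 = 9 + 3 = 12$)
$r{\left(w,u \right)} = -8 + u$ ($r{\left(w,u \right)} = -5 + \left(-3 + u\right) = -8 + u$)
$\left(r{\left(4,W \right)} T{\left(3 \right)} 1 + l{\left(11,2 \right)}\right)^{2} = \left(\left(-8 + 12\right) 3^{2} \cdot 1 + \frac{1}{2 + 11}\right)^{2} = \left(4 \cdot 9 \cdot 1 + \frac{1}{13}\right)^{2} = \left(36 \cdot 1 + \frac{1}{13}\right)^{2} = \left(36 + \frac{1}{13}\right)^{2} = \left(\frac{469}{13}\right)^{2} = \frac{219961}{169}$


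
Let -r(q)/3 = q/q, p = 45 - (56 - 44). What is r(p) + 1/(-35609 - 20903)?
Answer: -169537/56512 ≈ -3.0000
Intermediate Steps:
p = 33 (p = 45 - 1*12 = 45 - 12 = 33)
r(q) = -3 (r(q) = -3*q/q = -3*1 = -3)
r(p) + 1/(-35609 - 20903) = -3 + 1/(-35609 - 20903) = -3 + 1/(-56512) = -3 - 1/56512 = -169537/56512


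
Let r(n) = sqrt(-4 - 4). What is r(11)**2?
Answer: -8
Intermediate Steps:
r(n) = 2*I*sqrt(2) (r(n) = sqrt(-8) = 2*I*sqrt(2))
r(11)**2 = (2*I*sqrt(2))**2 = -8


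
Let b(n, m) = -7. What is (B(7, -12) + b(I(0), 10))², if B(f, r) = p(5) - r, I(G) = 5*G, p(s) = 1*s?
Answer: 100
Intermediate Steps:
p(s) = s
B(f, r) = 5 - r
(B(7, -12) + b(I(0), 10))² = ((5 - 1*(-12)) - 7)² = ((5 + 12) - 7)² = (17 - 7)² = 10² = 100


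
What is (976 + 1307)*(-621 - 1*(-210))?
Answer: -938313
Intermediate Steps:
(976 + 1307)*(-621 - 1*(-210)) = 2283*(-621 + 210) = 2283*(-411) = -938313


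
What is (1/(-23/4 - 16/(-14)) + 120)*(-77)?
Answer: -1189804/129 ≈ -9223.3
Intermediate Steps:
(1/(-23/4 - 16/(-14)) + 120)*(-77) = (1/(-23*¼ - 16*(-1/14)) + 120)*(-77) = (1/(-23/4 + 8/7) + 120)*(-77) = (1/(-129/28) + 120)*(-77) = (-28/129 + 120)*(-77) = (15452/129)*(-77) = -1189804/129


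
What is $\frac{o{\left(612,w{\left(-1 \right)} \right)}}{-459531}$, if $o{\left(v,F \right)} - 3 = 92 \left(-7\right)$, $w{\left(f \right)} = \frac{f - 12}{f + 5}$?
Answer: $\frac{641}{459531} \approx 0.0013949$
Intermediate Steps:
$w{\left(f \right)} = \frac{-12 + f}{5 + f}$
$o{\left(v,F \right)} = -641$ ($o{\left(v,F \right)} = 3 + 92 \left(-7\right) = 3 - 644 = -641$)
$\frac{o{\left(612,w{\left(-1 \right)} \right)}}{-459531} = - \frac{641}{-459531} = \left(-641\right) \left(- \frac{1}{459531}\right) = \frac{641}{459531}$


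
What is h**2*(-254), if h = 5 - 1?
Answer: -4064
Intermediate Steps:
h = 4
h**2*(-254) = 4**2*(-254) = 16*(-254) = -4064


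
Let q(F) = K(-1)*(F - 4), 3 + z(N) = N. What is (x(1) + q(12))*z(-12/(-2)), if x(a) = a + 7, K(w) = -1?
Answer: 0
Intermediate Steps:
z(N) = -3 + N
x(a) = 7 + a
q(F) = 4 - F (q(F) = -(F - 4) = -(-4 + F) = 4 - F)
(x(1) + q(12))*z(-12/(-2)) = ((7 + 1) + (4 - 1*12))*(-3 - 12/(-2)) = (8 + (4 - 12))*(-3 - 12*(-½)) = (8 - 8)*(-3 + 6) = 0*3 = 0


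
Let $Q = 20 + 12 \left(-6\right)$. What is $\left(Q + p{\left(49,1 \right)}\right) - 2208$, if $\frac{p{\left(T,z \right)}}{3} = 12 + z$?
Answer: $-2221$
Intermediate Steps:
$p{\left(T,z \right)} = 36 + 3 z$ ($p{\left(T,z \right)} = 3 \left(12 + z\right) = 36 + 3 z$)
$Q = -52$ ($Q = 20 - 72 = -52$)
$\left(Q + p{\left(49,1 \right)}\right) - 2208 = \left(-52 + \left(36 + 3 \cdot 1\right)\right) - 2208 = \left(-52 + \left(36 + 3\right)\right) - 2208 = \left(-52 + 39\right) - 2208 = -13 - 2208 = -2221$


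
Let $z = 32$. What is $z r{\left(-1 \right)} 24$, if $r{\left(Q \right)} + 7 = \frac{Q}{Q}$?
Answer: $-4608$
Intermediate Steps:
$r{\left(Q \right)} = -6$ ($r{\left(Q \right)} = -7 + \frac{Q}{Q} = -7 + 1 = -6$)
$z r{\left(-1 \right)} 24 = 32 \left(-6\right) 24 = \left(-192\right) 24 = -4608$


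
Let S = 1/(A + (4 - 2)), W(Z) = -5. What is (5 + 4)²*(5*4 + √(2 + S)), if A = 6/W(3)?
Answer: 1620 + 81*√13/2 ≈ 1766.0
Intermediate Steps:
A = -6/5 (A = 6/(-5) = 6*(-⅕) = -6/5 ≈ -1.2000)
S = 5/4 (S = 1/(-6/5 + (4 - 2)) = 1/(-6/5 + 2) = 1/(⅘) = 5/4 ≈ 1.2500)
(5 + 4)²*(5*4 + √(2 + S)) = (5 + 4)²*(5*4 + √(2 + 5/4)) = 9²*(20 + √(13/4)) = 81*(20 + √13/2) = 1620 + 81*√13/2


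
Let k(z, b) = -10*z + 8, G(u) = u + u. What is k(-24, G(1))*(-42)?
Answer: -10416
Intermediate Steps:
G(u) = 2*u
k(z, b) = 8 - 10*z
k(-24, G(1))*(-42) = (8 - 10*(-24))*(-42) = (8 + 240)*(-42) = 248*(-42) = -10416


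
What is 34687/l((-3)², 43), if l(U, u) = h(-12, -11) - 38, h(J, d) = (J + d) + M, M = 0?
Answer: -34687/61 ≈ -568.64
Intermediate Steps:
h(J, d) = J + d (h(J, d) = (J + d) + 0 = J + d)
l(U, u) = -61 (l(U, u) = (-12 - 11) - 38 = -23 - 38 = -61)
34687/l((-3)², 43) = 34687/(-61) = 34687*(-1/61) = -34687/61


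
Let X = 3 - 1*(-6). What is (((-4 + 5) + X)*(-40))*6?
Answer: -2400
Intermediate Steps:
X = 9 (X = 3 + 6 = 9)
(((-4 + 5) + X)*(-40))*6 = (((-4 + 5) + 9)*(-40))*6 = ((1 + 9)*(-40))*6 = (10*(-40))*6 = -400*6 = -2400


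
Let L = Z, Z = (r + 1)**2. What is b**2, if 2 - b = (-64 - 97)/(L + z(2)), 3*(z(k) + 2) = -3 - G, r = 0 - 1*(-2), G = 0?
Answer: 29929/36 ≈ 831.36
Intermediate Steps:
r = 2 (r = 0 + 2 = 2)
z(k) = -3 (z(k) = -2 + (-3 - 1*0)/3 = -2 + (-3 + 0)/3 = -2 + (1/3)*(-3) = -2 - 1 = -3)
Z = 9 (Z = (2 + 1)**2 = 3**2 = 9)
L = 9
b = 173/6 (b = 2 - (-64 - 97)/(9 - 3) = 2 - (-161)/6 = 2 - 1*(-161/6) = 2 + 161/6 = 173/6 ≈ 28.833)
b**2 = (173/6)**2 = 29929/36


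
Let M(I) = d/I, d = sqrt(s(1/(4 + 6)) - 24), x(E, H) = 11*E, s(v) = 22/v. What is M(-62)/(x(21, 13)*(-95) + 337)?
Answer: 7/669848 ≈ 1.0450e-5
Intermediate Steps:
d = 14 (d = sqrt(22/(1/(4 + 6)) - 24) = sqrt(22/(1/10) - 24) = sqrt(22*10 - 24) = sqrt(220 - 24) = sqrt(196) = 14)
M(I) = 14/I
M(-62)/(x(21, 13)*(-95) + 337) = (14/(-62))/((11*21)*(-95) + 337) = (14*(-1/62))/(231*(-95) + 337) = -7/(31*(-21945 + 337)) = -7/31/(-21608) = -7/31*(-1/21608) = 7/669848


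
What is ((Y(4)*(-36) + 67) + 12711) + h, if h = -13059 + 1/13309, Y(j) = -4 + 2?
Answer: -2781580/13309 ≈ -209.00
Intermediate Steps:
Y(j) = -2
h = -173802230/13309 (h = -13059 + 1/13309 = -173802230/13309 ≈ -13059.)
((Y(4)*(-36) + 67) + 12711) + h = ((-2*(-36) + 67) + 12711) - 173802230/13309 = ((72 + 67) + 12711) - 173802230/13309 = (139 + 12711) - 173802230/13309 = 12850 - 173802230/13309 = -2781580/13309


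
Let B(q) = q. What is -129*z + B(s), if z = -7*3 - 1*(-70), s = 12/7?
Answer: -44235/7 ≈ -6319.3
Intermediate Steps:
s = 12/7 (s = 12*(⅐) = 12/7 ≈ 1.7143)
z = 49 (z = -21 + 70 = 49)
-129*z + B(s) = -129*49 + 12/7 = -6321 + 12/7 = -44235/7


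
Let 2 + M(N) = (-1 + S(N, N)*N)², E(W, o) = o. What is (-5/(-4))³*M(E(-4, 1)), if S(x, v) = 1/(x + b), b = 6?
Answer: -3875/1568 ≈ -2.4713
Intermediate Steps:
S(x, v) = 1/(6 + x) (S(x, v) = 1/(x + 6) = 1/(6 + x))
M(N) = -2 + (-1 + N/(6 + N))²
(-5/(-4))³*M(E(-4, 1)) = (-5/(-4))³*(-2 + 36/(6 + 1)²) = (-5*(-¼))³*(-2 + 36/7²) = (5/4)³*(-2 + 36*(1/49)) = 125*(-2 + 36/49)/64 = (125/64)*(-62/49) = -3875/1568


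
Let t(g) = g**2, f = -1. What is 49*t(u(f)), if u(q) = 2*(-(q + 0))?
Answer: 196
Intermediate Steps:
u(q) = -2*q (u(q) = 2*(-q) = -2*q)
49*t(u(f)) = 49*(-2*(-1))**2 = 49*2**2 = 49*4 = 196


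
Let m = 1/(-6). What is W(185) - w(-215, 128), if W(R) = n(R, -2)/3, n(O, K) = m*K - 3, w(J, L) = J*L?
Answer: 247672/9 ≈ 27519.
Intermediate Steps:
m = -⅙ (m = 1*(-⅙) = -⅙ ≈ -0.16667)
n(O, K) = -3 - K/6 (n(O, K) = -K/6 - 3 = -3 - K/6)
W(R) = -8/9 (W(R) = (-3 - ⅙*(-2))/3 = (-3 + ⅓)*(⅓) = -8/3*⅓ = -8/9)
W(185) - w(-215, 128) = -8/9 - (-215)*128 = -8/9 - 1*(-27520) = -8/9 + 27520 = 247672/9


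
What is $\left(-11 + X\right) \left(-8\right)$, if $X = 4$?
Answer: $56$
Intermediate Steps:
$\left(-11 + X\right) \left(-8\right) = \left(-11 + 4\right) \left(-8\right) = \left(-7\right) \left(-8\right) = 56$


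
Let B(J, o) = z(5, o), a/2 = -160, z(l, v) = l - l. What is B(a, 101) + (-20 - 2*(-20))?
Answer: 20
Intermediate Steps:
z(l, v) = 0
a = -320 (a = 2*(-160) = -320)
B(J, o) = 0
B(a, 101) + (-20 - 2*(-20)) = 0 + (-20 - 2*(-20)) = 0 + (-20 + 40) = 0 + 20 = 20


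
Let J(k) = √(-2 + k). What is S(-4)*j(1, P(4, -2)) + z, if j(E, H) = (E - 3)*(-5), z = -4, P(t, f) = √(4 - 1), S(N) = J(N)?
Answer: -4 + 10*I*√6 ≈ -4.0 + 24.495*I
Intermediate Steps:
S(N) = √(-2 + N)
P(t, f) = √3
j(E, H) = 15 - 5*E (j(E, H) = (-3 + E)*(-5) = 15 - 5*E)
S(-4)*j(1, P(4, -2)) + z = √(-2 - 4)*(15 - 5*1) - 4 = √(-6)*(15 - 5) - 4 = (I*√6)*10 - 4 = 10*I*√6 - 4 = -4 + 10*I*√6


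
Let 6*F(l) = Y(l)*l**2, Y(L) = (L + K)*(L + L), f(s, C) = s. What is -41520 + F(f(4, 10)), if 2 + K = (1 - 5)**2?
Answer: -41136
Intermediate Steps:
K = 14 (K = -2 + (1 - 5)**2 = -2 + (-4)**2 = -2 + 16 = 14)
Y(L) = 2*L*(14 + L) (Y(L) = (L + 14)*(L + L) = (14 + L)*(2*L) = 2*L*(14 + L))
F(l) = l**3*(14 + l)/3 (F(l) = ((2*l*(14 + l))*l**2)/6 = (2*l**3*(14 + l))/6 = l**3*(14 + l)/3)
-41520 + F(f(4, 10)) = -41520 + (1/3)*4**3*(14 + 4) = -41520 + (1/3)*64*18 = -41520 + 384 = -41136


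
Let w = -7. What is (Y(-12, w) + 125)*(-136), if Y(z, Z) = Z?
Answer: -16048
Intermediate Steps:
(Y(-12, w) + 125)*(-136) = (-7 + 125)*(-136) = 118*(-136) = -16048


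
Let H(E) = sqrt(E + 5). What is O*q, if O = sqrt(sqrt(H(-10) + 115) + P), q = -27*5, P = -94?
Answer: -135*sqrt(-94 + sqrt(115 + I*sqrt(5))) ≈ -0.77113 - 1231.9*I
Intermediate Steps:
H(E) = sqrt(5 + E)
q = -135
O = sqrt(-94 + sqrt(115 + I*sqrt(5))) (O = sqrt(sqrt(sqrt(5 - 10) + 115) - 94) = sqrt(sqrt(sqrt(-5) + 115) - 94) = sqrt(sqrt(I*sqrt(5) + 115) - 94) = sqrt(sqrt(115 + I*sqrt(5)) - 94) = sqrt(-94 + sqrt(115 + I*sqrt(5))) ≈ 0.00571 + 9.1255*I)
O*q = sqrt(-94 + sqrt(115 + I*sqrt(5)))*(-135) = -135*sqrt(-94 + sqrt(115 + I*sqrt(5)))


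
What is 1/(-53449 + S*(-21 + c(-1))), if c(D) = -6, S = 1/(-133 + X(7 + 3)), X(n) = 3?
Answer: -130/6948343 ≈ -1.8709e-5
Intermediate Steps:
S = -1/130 (S = 1/(-133 + 3) = 1/(-130) = -1/130 ≈ -0.0076923)
1/(-53449 + S*(-21 + c(-1))) = 1/(-53449 - (-21 - 6)/130) = 1/(-53449 - 1/130*(-27)) = 1/(-53449 + 27/130) = 1/(-6948343/130) = -130/6948343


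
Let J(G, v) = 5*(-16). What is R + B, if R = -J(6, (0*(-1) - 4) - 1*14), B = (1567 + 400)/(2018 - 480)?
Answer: 125007/1538 ≈ 81.279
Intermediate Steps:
J(G, v) = -80
B = 1967/1538 ≈ 1.2789
R = 80 (R = -1*(-80) = 80)
R + B = 80 + 1967/1538 = 125007/1538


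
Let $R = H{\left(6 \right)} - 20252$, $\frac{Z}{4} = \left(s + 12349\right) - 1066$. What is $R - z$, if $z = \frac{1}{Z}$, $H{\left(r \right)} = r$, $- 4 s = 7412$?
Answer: $- \frac{763679121}{37720} \approx -20246.0$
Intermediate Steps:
$s = -1853$ ($s = \left(- \frac{1}{4}\right) 7412 = -1853$)
$Z = 37720$ ($Z = 4 \left(\left(-1853 + 12349\right) - 1066\right) = 4 \left(10496 - 1066\right) = 4 \cdot 9430 = 37720$)
$R = -20246$ ($R = 6 - 20252 = -20246$)
$z = \frac{1}{37720} \approx 2.6511 \cdot 10^{-5}$
$R - z = -20246 - \frac{1}{37720} = - \frac{763679121}{37720}$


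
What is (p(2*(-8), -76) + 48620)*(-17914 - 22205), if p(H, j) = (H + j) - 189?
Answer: -1939312341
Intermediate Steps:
p(H, j) = -189 + H + j
(p(2*(-8), -76) + 48620)*(-17914 - 22205) = ((-189 + 2*(-8) - 76) + 48620)*(-17914 - 22205) = ((-189 - 16 - 76) + 48620)*(-40119) = (-281 + 48620)*(-40119) = 48339*(-40119) = -1939312341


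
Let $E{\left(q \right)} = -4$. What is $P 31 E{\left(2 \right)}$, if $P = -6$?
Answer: $744$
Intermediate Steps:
$P 31 E{\left(2 \right)} = \left(-6\right) 31 \left(-4\right) = \left(-186\right) \left(-4\right) = 744$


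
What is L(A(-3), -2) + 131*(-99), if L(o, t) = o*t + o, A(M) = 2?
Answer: -12971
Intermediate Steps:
L(o, t) = o + o*t
L(A(-3), -2) + 131*(-99) = 2*(1 - 2) + 131*(-99) = 2*(-1) - 12969 = -2 - 12969 = -12971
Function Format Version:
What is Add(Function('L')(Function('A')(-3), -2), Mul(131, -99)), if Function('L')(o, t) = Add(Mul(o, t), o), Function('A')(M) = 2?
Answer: -12971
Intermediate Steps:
Function('L')(o, t) = Add(o, Mul(o, t))
Add(Function('L')(Function('A')(-3), -2), Mul(131, -99)) = Add(Mul(2, Add(1, -2)), Mul(131, -99)) = Add(Mul(2, -1), -12969) = Add(-2, -12969) = -12971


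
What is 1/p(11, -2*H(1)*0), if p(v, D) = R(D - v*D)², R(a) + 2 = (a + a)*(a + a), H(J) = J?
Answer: ¼ ≈ 0.25000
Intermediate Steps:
R(a) = -2 + 4*a² (R(a) = -2 + (a + a)*(a + a) = -2 + (2*a)*(2*a) = -2 + 4*a²)
p(v, D) = (-2 + 4*(D - D*v)²)² (p(v, D) = (-2 + 4*(D - v*D)²)² = (-2 + 4*(D - D*v)²)²)
1/p(11, -2*H(1)*0) = 1/(4*(-1 + 2*(-2*1*0)²*(-1 + 11)²)²) = 1/(4*(-1 + 2*(-2*0)²*10²)²) = 1/(4*(-1 + 2*0²*100)²) = 1/(4*(-1 + 2*0*100)²) = 1/(4*(-1 + 0)²) = 1/(4*(-1)²) = 1/(4*1) = 1/4 = ¼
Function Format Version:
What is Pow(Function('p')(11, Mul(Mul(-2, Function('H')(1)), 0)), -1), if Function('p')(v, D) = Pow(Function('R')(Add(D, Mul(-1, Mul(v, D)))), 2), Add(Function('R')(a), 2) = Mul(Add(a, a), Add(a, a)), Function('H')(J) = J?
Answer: Rational(1, 4) ≈ 0.25000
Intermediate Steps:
Function('R')(a) = Add(-2, Mul(4, Pow(a, 2))) (Function('R')(a) = Add(-2, Mul(Add(a, a), Add(a, a))) = Add(-2, Mul(Mul(2, a), Mul(2, a))) = Add(-2, Mul(4, Pow(a, 2))))
Function('p')(v, D) = Pow(Add(-2, Mul(4, Pow(Add(D, Mul(-1, D, v)), 2))), 2) (Function('p')(v, D) = Pow(Add(-2, Mul(4, Pow(Add(D, Mul(-1, Mul(v, D))), 2))), 2) = Pow(Add(-2, Mul(4, Pow(Add(D, Mul(-1, Mul(D, v))), 2))), 2) = Pow(Add(-2, Mul(4, Pow(Add(D, Mul(-1, D, v)), 2))), 2))
Pow(Function('p')(11, Mul(Mul(-2, Function('H')(1)), 0)), -1) = Pow(Mul(4, Pow(Add(-1, Mul(2, Pow(Mul(Mul(-2, 1), 0), 2), Pow(Add(-1, 11), 2))), 2)), -1) = Pow(Mul(4, Pow(Add(-1, Mul(2, Pow(Mul(-2, 0), 2), Pow(10, 2))), 2)), -1) = Pow(Mul(4, Pow(Add(-1, Mul(2, Pow(0, 2), 100)), 2)), -1) = Pow(Mul(4, Pow(Add(-1, Mul(2, 0, 100)), 2)), -1) = Pow(Mul(4, Pow(Add(-1, 0), 2)), -1) = Pow(Mul(4, Pow(-1, 2)), -1) = Pow(Mul(4, 1), -1) = Pow(4, -1) = Rational(1, 4)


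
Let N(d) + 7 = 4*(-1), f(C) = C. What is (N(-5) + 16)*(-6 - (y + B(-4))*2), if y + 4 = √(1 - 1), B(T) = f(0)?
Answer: 10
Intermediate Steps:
B(T) = 0
N(d) = -11 (N(d) = -7 + 4*(-1) = -7 - 4 = -11)
y = -4 (y = -4 + √(1 - 1) = -4 + √0 = -4 + 0 = -4)
(N(-5) + 16)*(-6 - (y + B(-4))*2) = (-11 + 16)*(-6 - (-4 + 0)*2) = 5*(-6 - (-4)*2) = 5*(-6 - 1*(-8)) = 5*(-6 + 8) = 5*2 = 10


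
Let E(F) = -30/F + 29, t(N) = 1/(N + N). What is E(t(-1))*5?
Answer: 445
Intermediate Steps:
t(N) = 1/(2*N)
E(F) = 29 - 30/F
E(t(-1))*5 = (29 - 30/((1/2)/(-1)))*5 = (29 - 30/((1/2)*(-1)))*5 = (29 - 30/(-1/2))*5 = (29 - 30*(-2))*5 = (29 + 60)*5 = 89*5 = 445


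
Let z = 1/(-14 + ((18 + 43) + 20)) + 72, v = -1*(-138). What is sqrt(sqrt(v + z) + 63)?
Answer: sqrt(282807 + 67*sqrt(942757))/67 ≈ 8.8029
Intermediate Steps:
v = 138
z = 4825/67 (z = 1/(-14 + (61 + 20)) + 72 = 1/(-14 + 81) + 72 = 1/67 + 72 = 4825/67 ≈ 72.015)
sqrt(sqrt(v + z) + 63) = sqrt(sqrt(138 + 4825/67) + 63) = sqrt(sqrt(14071/67) + 63) = sqrt(sqrt(942757)/67 + 63) = sqrt(63 + sqrt(942757)/67)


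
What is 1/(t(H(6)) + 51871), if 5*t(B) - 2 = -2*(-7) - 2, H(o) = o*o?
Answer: 5/259369 ≈ 1.9278e-5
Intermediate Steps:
H(o) = o²
t(B) = 14/5 (t(B) = ⅖ + (-2*(-7) - 2)/5 = ⅖ + (14 - 2)/5 = ⅖ + (⅕)*12 = ⅖ + 12/5 = 14/5)
1/(t(H(6)) + 51871) = 1/(14/5 + 51871) = 1/(259369/5) = 5/259369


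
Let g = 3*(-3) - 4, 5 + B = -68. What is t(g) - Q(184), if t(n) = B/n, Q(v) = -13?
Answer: 242/13 ≈ 18.615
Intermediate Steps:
B = -73 (B = -5 - 68 = -73)
g = -13 (g = -9 - 4 = -13)
t(n) = -73/n
t(g) - Q(184) = -73/(-13) - 1*(-13) = -73*(-1/13) + 13 = 73/13 + 13 = 242/13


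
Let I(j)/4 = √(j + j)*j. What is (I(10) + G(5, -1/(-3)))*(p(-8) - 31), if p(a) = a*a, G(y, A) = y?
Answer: 165 + 2640*√5 ≈ 6068.2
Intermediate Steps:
p(a) = a²
I(j) = 4*√2*j^(3/2) (I(j) = 4*(√(j + j)*j) = 4*(√(2*j)*j) = 4*((√2*√j)*j) = 4*(√2*j^(3/2)) = 4*√2*j^(3/2))
(I(10) + G(5, -1/(-3)))*(p(-8) - 31) = (4*√2*10^(3/2) + 5)*((-8)² - 31) = (4*√2*(10*√10) + 5)*(64 - 31) = (80*√5 + 5)*33 = (5 + 80*√5)*33 = 165 + 2640*√5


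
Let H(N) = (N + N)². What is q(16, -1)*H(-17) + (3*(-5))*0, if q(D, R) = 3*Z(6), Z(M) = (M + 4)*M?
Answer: 208080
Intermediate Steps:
H(N) = 4*N² (H(N) = (2*N)² = 4*N²)
Z(M) = M*(4 + M) (Z(M) = (4 + M)*M = M*(4 + M))
q(D, R) = 180 (q(D, R) = 3*(6*(4 + 6)) = 3*(6*10) = 3*60 = 180)
q(16, -1)*H(-17) + (3*(-5))*0 = 180*(4*(-17)²) + (3*(-5))*0 = 180*(4*289) - 15*0 = 180*1156 + 0 = 208080 + 0 = 208080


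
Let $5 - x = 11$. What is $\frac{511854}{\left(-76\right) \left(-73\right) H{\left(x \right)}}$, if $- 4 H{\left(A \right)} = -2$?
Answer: $\frac{255927}{1387} \approx 184.52$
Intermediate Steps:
$x = -6$ ($x = 5 - 11 = -6$)
$H{\left(A \right)} = \frac{1}{2}$ ($H{\left(A \right)} = \left(- \frac{1}{4}\right) \left(-2\right) = \frac{1}{2}$)
$\frac{511854}{\left(-76\right) \left(-73\right) H{\left(x \right)}} = \frac{511854}{\left(-76\right) \left(-73\right) \frac{1}{2}} = \frac{511854}{5548 \cdot \frac{1}{2}} = \frac{511854}{2774} = 511854 \cdot \frac{1}{2774} = \frac{255927}{1387}$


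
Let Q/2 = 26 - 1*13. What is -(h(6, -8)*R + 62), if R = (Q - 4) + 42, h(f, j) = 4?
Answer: -318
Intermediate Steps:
Q = 26 (Q = 2*(26 - 1*13) = 2*(26 - 13) = 2*13 = 26)
R = 64 (R = (26 - 4) + 42 = 22 + 42 = 64)
-(h(6, -8)*R + 62) = -(4*64 + 62) = -(256 + 62) = -1*318 = -318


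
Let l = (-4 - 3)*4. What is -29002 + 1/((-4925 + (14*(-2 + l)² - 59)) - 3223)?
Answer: -127405785/4393 ≈ -29002.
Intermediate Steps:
l = -28 (l = -7*4 = -28)
-29002 + 1/((-4925 + (14*(-2 + l)² - 59)) - 3223) = -29002 + 1/((-4925 + (14*(-2 - 28)² - 59)) - 3223) = -29002 + 1/((-4925 + (14*(-30)² - 59)) - 3223) = -29002 + 1/((-4925 + (14*900 - 59)) - 3223) = -29002 + 1/((-4925 + (12600 - 59)) - 3223) = -29002 + 1/((-4925 + 12541) - 3223) = -29002 + 1/(7616 - 3223) = -29002 + 1/4393 = -127405785/4393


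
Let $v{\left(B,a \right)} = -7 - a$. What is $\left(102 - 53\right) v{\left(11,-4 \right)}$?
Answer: $-147$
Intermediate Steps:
$\left(102 - 53\right) v{\left(11,-4 \right)} = \left(102 - 53\right) \left(-7 - -4\right) = 49 \left(-7 + 4\right) = 49 \left(-3\right) = -147$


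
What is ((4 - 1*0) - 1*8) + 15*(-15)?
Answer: -229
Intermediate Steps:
((4 - 1*0) - 1*8) + 15*(-15) = ((4 + 0) - 8) - 225 = (4 - 8) - 225 = -4 - 225 = -229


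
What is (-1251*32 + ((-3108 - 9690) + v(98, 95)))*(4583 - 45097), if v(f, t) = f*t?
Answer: 1763169280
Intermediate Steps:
(-1251*32 + ((-3108 - 9690) + v(98, 95)))*(4583 - 45097) = (-1251*32 + ((-3108 - 9690) + 98*95))*(4583 - 45097) = (-40032 + (-12798 + 9310))*(-40514) = (-40032 - 3488)*(-40514) = -43520*(-40514) = 1763169280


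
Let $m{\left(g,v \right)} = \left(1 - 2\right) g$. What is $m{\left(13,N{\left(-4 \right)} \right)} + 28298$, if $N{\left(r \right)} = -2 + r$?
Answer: $28285$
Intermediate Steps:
$m{\left(g,v \right)} = - g$
$m{\left(13,N{\left(-4 \right)} \right)} + 28298 = \left(-1\right) 13 + 28298 = -13 + 28298 = 28285$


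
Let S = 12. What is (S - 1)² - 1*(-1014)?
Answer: 1135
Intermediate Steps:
(S - 1)² - 1*(-1014) = (12 - 1)² - 1*(-1014) = 11² + 1014 = 121 + 1014 = 1135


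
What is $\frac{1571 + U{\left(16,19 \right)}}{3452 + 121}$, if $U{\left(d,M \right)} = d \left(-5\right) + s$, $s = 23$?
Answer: $\frac{1514}{3573} \approx 0.42373$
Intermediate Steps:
$U{\left(d,M \right)} = 23 - 5 d$ ($U{\left(d,M \right)} = d \left(-5\right) + 23 = - 5 d + 23 = 23 - 5 d$)
$\frac{1571 + U{\left(16,19 \right)}}{3452 + 121} = \frac{1571 + \left(23 - 80\right)}{3452 + 121} = \frac{1571 + \left(23 - 80\right)}{3573} = \left(1571 - 57\right) \frac{1}{3573} = 1514 \cdot \frac{1}{3573} = \frac{1514}{3573}$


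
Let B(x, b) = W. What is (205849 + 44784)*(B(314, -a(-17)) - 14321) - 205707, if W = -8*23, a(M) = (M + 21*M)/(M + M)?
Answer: -3635637372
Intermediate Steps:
a(M) = 11 (a(M) = (22*M)/((2*M)) = (22*M)*(1/(2*M)) = 11)
W = -184
B(x, b) = -184
(205849 + 44784)*(B(314, -a(-17)) - 14321) - 205707 = (205849 + 44784)*(-184 - 14321) - 205707 = 250633*(-14505) - 205707 = -3635431665 - 205707 = -3635637372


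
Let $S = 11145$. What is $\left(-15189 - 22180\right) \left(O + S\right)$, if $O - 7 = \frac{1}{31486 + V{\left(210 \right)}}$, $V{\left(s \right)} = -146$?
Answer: $- \frac{13060603055289}{31340} \approx -4.1674 \cdot 10^{8}$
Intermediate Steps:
$O = \frac{219381}{31340}$ ($O = 7 + \frac{1}{31486 - 146} = 7 + \frac{1}{31340} = \frac{219381}{31340} \approx 7.0$)
$\left(-15189 - 22180\right) \left(O + S\right) = \left(-15189 - 22180\right) \left(\frac{219381}{31340} + 11145\right) = \left(-37369\right) \frac{349503681}{31340} = - \frac{13060603055289}{31340}$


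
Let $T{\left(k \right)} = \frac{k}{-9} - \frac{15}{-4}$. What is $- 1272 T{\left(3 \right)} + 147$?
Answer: $-4199$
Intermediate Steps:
$T{\left(k \right)} = \frac{15}{4} - \frac{k}{9}$ ($T{\left(k \right)} = k \left(- \frac{1}{9}\right) - - \frac{15}{4} = - \frac{k}{9} + \frac{15}{4} = \frac{15}{4} - \frac{k}{9}$)
$- 1272 T{\left(3 \right)} + 147 = - 1272 \left(\frac{15}{4} - \frac{1}{3}\right) + 147 = \left(-1272\right) \frac{41}{12} + 147 = -4346 + 147 = -4199$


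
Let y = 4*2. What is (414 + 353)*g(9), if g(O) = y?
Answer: 6136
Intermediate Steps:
y = 8
g(O) = 8
(414 + 353)*g(9) = (414 + 353)*8 = 767*8 = 6136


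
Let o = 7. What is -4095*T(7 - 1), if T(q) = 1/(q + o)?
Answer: -315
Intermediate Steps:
T(q) = 1/(7 + q) (T(q) = 1/(q + 7) = 1/(7 + q))
-4095*T(7 - 1) = -4095/(7 + (7 - 1)) = -4095/(7 + 6) = -4095/13 = -4095*1/13 = -315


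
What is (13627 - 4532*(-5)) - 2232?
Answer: 34055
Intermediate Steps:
(13627 - 4532*(-5)) - 2232 = (13627 + 22660) - 2232 = 36287 - 2232 = 34055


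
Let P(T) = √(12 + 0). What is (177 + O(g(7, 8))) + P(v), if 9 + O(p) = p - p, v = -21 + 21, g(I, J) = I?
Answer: 168 + 2*√3 ≈ 171.46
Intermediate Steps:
v = 0
P(T) = 2*√3 (P(T) = √12 = 2*√3)
O(p) = -9 (O(p) = -9 + (p - p) = -9 + 0 = -9)
(177 + O(g(7, 8))) + P(v) = (177 - 9) + 2*√3 = 168 + 2*√3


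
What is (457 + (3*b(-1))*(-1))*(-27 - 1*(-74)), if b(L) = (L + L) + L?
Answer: 21902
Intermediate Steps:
b(L) = 3*L (b(L) = 2*L + L = 3*L)
(457 + (3*b(-1))*(-1))*(-27 - 1*(-74)) = (457 + (3*(3*(-1)))*(-1))*(-27 - 1*(-74)) = (457 + (3*(-3))*(-1))*(-27 + 74) = (457 - 9*(-1))*47 = (457 + 9)*47 = 466*47 = 21902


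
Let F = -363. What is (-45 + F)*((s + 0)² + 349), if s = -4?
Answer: -148920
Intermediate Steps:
(-45 + F)*((s + 0)² + 349) = (-45 - 363)*((-4 + 0)² + 349) = -408*((-4)² + 349) = -408*(16 + 349) = -408*365 = -148920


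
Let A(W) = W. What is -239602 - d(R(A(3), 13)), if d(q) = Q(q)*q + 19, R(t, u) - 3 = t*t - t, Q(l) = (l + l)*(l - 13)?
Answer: -238973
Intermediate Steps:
Q(l) = 2*l*(-13 + l) (Q(l) = (2*l)*(-13 + l) = 2*l*(-13 + l))
R(t, u) = 3 + t² - t (R(t, u) = 3 + (t*t - t) = 3 + (t² - t) = 3 + t² - t)
d(q) = 19 + 2*q²*(-13 + q) (d(q) = (2*q*(-13 + q))*q + 19 = 2*q²*(-13 + q) + 19 = 19 + 2*q²*(-13 + q))
-239602 - d(R(A(3), 13)) = -239602 - (19 + 2*(3 + 3² - 1*3)²*(-13 + (3 + 3² - 1*3))) = -239602 - (19 + 2*(3 + 9 - 3)²*(-13 + (3 + 9 - 3))) = -239602 - (19 + 2*9²*(-13 + 9)) = -239602 - (19 + 2*81*(-4)) = -239602 - (19 - 648) = -239602 - 1*(-629) = -239602 + 629 = -238973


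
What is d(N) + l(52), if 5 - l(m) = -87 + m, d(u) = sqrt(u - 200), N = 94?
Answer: 40 + I*sqrt(106) ≈ 40.0 + 10.296*I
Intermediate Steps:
d(u) = sqrt(-200 + u)
l(m) = 92 - m (l(m) = 5 - (-87 + m) = 5 + (87 - m) = 92 - m)
d(N) + l(52) = sqrt(-200 + 94) + (92 - 1*52) = sqrt(-106) + (92 - 52) = I*sqrt(106) + 40 = 40 + I*sqrt(106)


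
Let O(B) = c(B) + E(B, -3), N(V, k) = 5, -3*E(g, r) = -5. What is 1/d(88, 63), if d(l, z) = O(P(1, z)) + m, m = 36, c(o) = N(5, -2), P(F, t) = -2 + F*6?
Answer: 3/128 ≈ 0.023438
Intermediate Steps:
E(g, r) = 5/3 (E(g, r) = -1/3*(-5) = 5/3)
P(F, t) = -2 + 6*F
c(o) = 5
O(B) = 20/3 (O(B) = 5 + 5/3 = 20/3)
d(l, z) = 128/3 (d(l, z) = 20/3 + 36 = 128/3)
1/d(88, 63) = 1/(128/3) = 3/128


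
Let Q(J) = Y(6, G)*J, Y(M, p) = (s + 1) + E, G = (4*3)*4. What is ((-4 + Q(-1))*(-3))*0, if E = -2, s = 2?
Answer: 0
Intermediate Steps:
G = 48 (G = 12*4 = 48)
Y(M, p) = 1 (Y(M, p) = (2 + 1) - 2 = 3 - 2 = 1)
Q(J) = J (Q(J) = 1*J = J)
((-4 + Q(-1))*(-3))*0 = ((-4 - 1)*(-3))*0 = -5*(-3)*0 = 15*0 = 0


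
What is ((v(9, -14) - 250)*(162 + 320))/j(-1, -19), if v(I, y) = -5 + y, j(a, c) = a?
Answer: 129658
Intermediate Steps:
((v(9, -14) - 250)*(162 + 320))/j(-1, -19) = (((-5 - 14) - 250)*(162 + 320))/(-1) = ((-19 - 250)*482)*(-1) = -269*482*(-1) = -129658*(-1) = 129658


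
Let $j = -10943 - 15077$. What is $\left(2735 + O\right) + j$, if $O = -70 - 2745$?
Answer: $-26100$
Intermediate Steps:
$O = -2815$ ($O = -70 - 2745 = -2815$)
$j = -26020$ ($j = -10943 - 15077 = -26020$)
$\left(2735 + O\right) + j = \left(2735 - 2815\right) - 26020 = -80 - 26020 = -26100$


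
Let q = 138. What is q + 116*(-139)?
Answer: -15986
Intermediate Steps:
q + 116*(-139) = 138 + 116*(-139) = 138 - 16124 = -15986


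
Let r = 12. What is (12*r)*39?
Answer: 5616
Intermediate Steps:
(12*r)*39 = (12*12)*39 = 144*39 = 5616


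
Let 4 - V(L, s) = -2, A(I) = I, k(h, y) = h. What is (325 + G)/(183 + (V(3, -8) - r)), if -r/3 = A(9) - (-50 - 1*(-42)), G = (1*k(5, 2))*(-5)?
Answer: 5/4 ≈ 1.2500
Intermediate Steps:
G = -25 (G = (1*5)*(-5) = 5*(-5) = -25)
V(L, s) = 6 (V(L, s) = 4 - 1*(-2) = 4 + 2 = 6)
r = -51 (r = -3*(9 - (-50 - 1*(-42))) = -3*(9 - (-50 + 42)) = -3*(9 - 1*(-8)) = -3*(9 + 8) = -3*17 = -51)
(325 + G)/(183 + (V(3, -8) - r)) = (325 - 25)/(183 + (6 - 1*(-51))) = 300/(183 + (6 + 51)) = 300/(183 + 57) = 300/240 = 300*(1/240) = 5/4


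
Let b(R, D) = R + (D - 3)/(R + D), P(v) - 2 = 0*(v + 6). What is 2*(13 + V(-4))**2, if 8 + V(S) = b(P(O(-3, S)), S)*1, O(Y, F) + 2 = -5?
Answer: 441/2 ≈ 220.50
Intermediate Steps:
O(Y, F) = -7 (O(Y, F) = -2 - 5 = -7)
P(v) = 2 (P(v) = 2 + 0*(v + 6) = 2 + 0*(6 + v) = 2 + 0 = 2)
b(R, D) = R + (-3 + D)/(D + R)
V(S) = -8 + (1 + 3*S)/(2 + S) (V(S) = -8 + ((-3 + S + 2**2 + S*2)/(S + 2))*1 = -8 + ((-3 + S + 4 + 2*S)/(2 + S))*1 = -8 + ((1 + 3*S)/(2 + S))*1 = -8 + (1 + 3*S)/(2 + S))
2*(13 + V(-4))**2 = 2*(13 + 5*(-3 - 1*(-4))/(2 - 4))**2 = 2*(13 + 5*(-3 + 4)/(-2))**2 = 2*(13 + 5*(-1/2)*1)**2 = 2*(13 - 5/2)**2 = 2*(21/2)**2 = 2*(441/4) = 441/2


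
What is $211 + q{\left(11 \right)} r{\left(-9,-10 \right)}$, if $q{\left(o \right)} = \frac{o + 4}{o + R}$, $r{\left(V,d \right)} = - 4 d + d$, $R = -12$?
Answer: $-239$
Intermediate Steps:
$r{\left(V,d \right)} = - 3 d$
$q{\left(o \right)} = \frac{4 + o}{-12 + o}$ ($q{\left(o \right)} = \frac{o + 4}{o - 12} = \frac{4 + o}{-12 + o}$)
$211 + q{\left(11 \right)} r{\left(-9,-10 \right)} = 211 + \frac{4 + 11}{-12 + 11} \left(\left(-3\right) \left(-10\right)\right) = 211 + \frac{1}{-1} \cdot 15 \cdot 30 = 211 + \left(-1\right) 15 \cdot 30 = 211 - 450 = -239$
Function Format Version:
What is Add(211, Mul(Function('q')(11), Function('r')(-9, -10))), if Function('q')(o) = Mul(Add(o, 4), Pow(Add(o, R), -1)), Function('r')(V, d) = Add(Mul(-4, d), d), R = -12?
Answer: -239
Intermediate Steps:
Function('r')(V, d) = Mul(-3, d)
Function('q')(o) = Mul(Pow(Add(-12, o), -1), Add(4, o)) (Function('q')(o) = Mul(Add(o, 4), Pow(Add(o, -12), -1)) = Mul(Add(4, o), Pow(Add(-12, o), -1)) = Mul(Pow(Add(-12, o), -1), Add(4, o)))
Add(211, Mul(Function('q')(11), Function('r')(-9, -10))) = Add(211, Mul(Mul(Pow(Add(-12, 11), -1), Add(4, 11)), Mul(-3, -10))) = Add(211, Mul(Mul(Pow(-1, -1), 15), 30)) = Add(211, Mul(Mul(-1, 15), 30)) = Add(211, Mul(-15, 30)) = Add(211, -450) = -239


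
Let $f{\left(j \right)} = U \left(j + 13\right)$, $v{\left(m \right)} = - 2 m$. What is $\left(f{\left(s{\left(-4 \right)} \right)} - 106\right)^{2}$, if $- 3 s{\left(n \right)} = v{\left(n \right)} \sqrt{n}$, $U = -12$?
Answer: $64548 - 33536 i \approx 64548.0 - 33536.0 i$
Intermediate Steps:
$s{\left(n \right)} = \frac{2 n^{\frac{3}{2}}}{3}$ ($s{\left(n \right)} = - \frac{- 2 n \sqrt{n}}{3} = - \frac{\left(-2\right) n^{\frac{3}{2}}}{3} = \frac{2 n^{\frac{3}{2}}}{3}$)
$f{\left(j \right)} = -156 - 12 j$ ($f{\left(j \right)} = - 12 \left(j + 13\right) = - 12 \left(13 + j\right) = -156 - 12 j$)
$\left(f{\left(s{\left(-4 \right)} \right)} - 106\right)^{2} = \left(\left(-156 - 12 \frac{2 \left(-4\right)^{\frac{3}{2}}}{3}\right) - 106\right)^{2} = \left(\left(-156 - 12 \frac{2 \left(- 8 i\right)}{3}\right) - 106\right)^{2} = \left(\left(-156 - 12 \left(- \frac{16 i}{3}\right)\right) - 106\right)^{2} = \left(\left(-156 + 64 i\right) - 106\right)^{2} = \left(-262 + 64 i\right)^{2}$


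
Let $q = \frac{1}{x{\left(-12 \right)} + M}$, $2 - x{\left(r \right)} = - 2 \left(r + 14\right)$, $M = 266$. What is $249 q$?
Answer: $\frac{249}{272} \approx 0.91544$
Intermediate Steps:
$x{\left(r \right)} = 30 + 2 r$ ($x{\left(r \right)} = 2 - - 2 \left(r + 14\right) = 2 - - 2 \left(14 + r\right) = 2 - \left(-28 - 2 r\right) = 2 + \left(28 + 2 r\right) = 30 + 2 r$)
$q = \frac{1}{272}$ ($q = \frac{1}{\left(30 + 2 \left(-12\right)\right) + 266} = \frac{1}{\left(30 - 24\right) + 266} = \frac{1}{6 + 266} = \frac{1}{272} \approx 0.0036765$)
$249 q = 249 \cdot \frac{1}{272} = \frac{249}{272}$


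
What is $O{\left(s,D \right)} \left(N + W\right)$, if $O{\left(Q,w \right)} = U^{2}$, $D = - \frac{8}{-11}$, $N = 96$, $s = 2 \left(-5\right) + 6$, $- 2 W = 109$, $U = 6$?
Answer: $1494$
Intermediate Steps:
$W = - \frac{109}{2}$ ($W = \left(- \frac{1}{2}\right) 109 = - \frac{109}{2} \approx -54.5$)
$s = -4$ ($s = -10 + 6 = -4$)
$D = \frac{8}{11}$ ($D = \left(-8\right) \left(- \frac{1}{11}\right) = \frac{8}{11} \approx 0.72727$)
$O{\left(Q,w \right)} = 36$ ($O{\left(Q,w \right)} = 6^{2} = 36$)
$O{\left(s,D \right)} \left(N + W\right) = 36 \left(96 - \frac{109}{2}\right) = 36 \cdot \frac{83}{2} = 1494$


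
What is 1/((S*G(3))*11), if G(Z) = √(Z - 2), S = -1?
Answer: -1/11 ≈ -0.090909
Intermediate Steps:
G(Z) = √(-2 + Z)
1/((S*G(3))*11) = 1/(-√(-2 + 3)*11) = 1/(-√1*11) = 1/(-1*1*11) = 1/(-1*11) = 1/(-11) = -1/11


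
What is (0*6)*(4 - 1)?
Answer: 0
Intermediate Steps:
(0*6)*(4 - 1) = 0*3 = 0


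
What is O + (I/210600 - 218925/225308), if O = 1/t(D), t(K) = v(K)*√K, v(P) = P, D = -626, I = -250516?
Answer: -12818607991/5931233100 + I*√626/391876 ≈ -2.1612 + 6.3847e-5*I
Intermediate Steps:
t(K) = K^(3/2) (t(K) = K*√K = K^(3/2))
O = I*√626/391876 (O = 1/((-626)^(3/2)) = 1/(-626*I*√626) = I*√626/391876 ≈ 6.3847e-5*I)
O + (I/210600 - 218925/225308) = I*√626/391876 + (-250516/210600 - 218925/225308) = I*√626/391876 + (-250516*1/210600 - 218925*1/225308) = I*√626/391876 + (-62629/52650 - 218925/225308) = I*√626/391876 - 12818607991/5931233100 = -12818607991/5931233100 + I*√626/391876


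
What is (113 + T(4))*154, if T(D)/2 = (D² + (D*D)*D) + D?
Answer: 43274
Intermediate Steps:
T(D) = 2*D + 2*D² + 2*D³ (T(D) = 2*((D² + (D*D)*D) + D) = 2*((D² + D²*D) + D) = 2*((D² + D³) + D) = 2*(D + D² + D³) = 2*D + 2*D² + 2*D³)
(113 + T(4))*154 = (113 + 2*4*(1 + 4 + 4²))*154 = (113 + 2*4*(1 + 4 + 16))*154 = (113 + 2*4*21)*154 = (113 + 168)*154 = 281*154 = 43274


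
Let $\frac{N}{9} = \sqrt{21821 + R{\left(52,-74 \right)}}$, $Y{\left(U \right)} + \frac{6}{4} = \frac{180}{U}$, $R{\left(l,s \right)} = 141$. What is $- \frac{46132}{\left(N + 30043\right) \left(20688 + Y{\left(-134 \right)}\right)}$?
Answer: $- \frac{185716452584}{2496855461890797} + \frac{6181688 \sqrt{21962}}{277428384654533} \approx -7.1078 \cdot 10^{-5}$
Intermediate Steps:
$Y{\left(U \right)} = - \frac{3}{2} + \frac{180}{U}$
$N = 9 \sqrt{21962}$ ($N = 9 \sqrt{21821 + 141} = 9 \sqrt{21962} \approx 1333.8$)
$- \frac{46132}{\left(N + 30043\right) \left(20688 + Y{\left(-134 \right)}\right)} = - \frac{46132}{\left(9 \sqrt{21962} + 30043\right) \left(20688 - \left(\frac{3}{2} - \frac{180}{-134}\right)\right)} = - \frac{46132}{\left(30043 + 9 \sqrt{21962}\right) \left(20688 + \left(- \frac{3}{2} + 180 \left(- \frac{1}{134}\right)\right)\right)} = - \frac{46132}{\left(30043 + 9 \sqrt{21962}\right) \left(20688 - \frac{381}{134}\right)} = - \frac{46132}{\left(30043 + 9 \sqrt{21962}\right) \frac{2771811}{134}} = - \frac{46132}{\frac{83273517873}{134} + \frac{24946299 \sqrt{21962}}{134}}$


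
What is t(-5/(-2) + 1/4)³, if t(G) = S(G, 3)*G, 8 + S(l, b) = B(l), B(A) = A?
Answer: -12326391/4096 ≈ -3009.4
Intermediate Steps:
S(l, b) = -8 + l
t(G) = G*(-8 + G) (t(G) = (-8 + G)*G = G*(-8 + G))
t(-5/(-2) + 1/4)³ = ((-5/(-2) + 1/4)*(-8 + (-5/(-2) + 1/4)))³ = ((-5*(-½) + 1*(¼))*(-8 + (-5*(-½) + 1*(¼))))³ = ((5/2 + ¼)*(-8 + (5/2 + ¼)))³ = (11*(-8 + 11/4)/4)³ = ((11/4)*(-21/4))³ = (-231/16)³ = -12326391/4096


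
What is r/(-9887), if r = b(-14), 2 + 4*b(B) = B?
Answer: 4/9887 ≈ 0.00040457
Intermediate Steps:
b(B) = -½ + B/4
r = -4 (r = -½ + (¼)*(-14) = -½ - 7/2 = -4)
r/(-9887) = -4/(-9887) = -4*(-1/9887) = 4/9887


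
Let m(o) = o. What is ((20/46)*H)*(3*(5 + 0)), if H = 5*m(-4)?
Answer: -3000/23 ≈ -130.43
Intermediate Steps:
H = -20 (H = 5*(-4) = -20)
((20/46)*H)*(3*(5 + 0)) = ((20/46)*(-20))*(3*(5 + 0)) = ((20*(1/46))*(-20))*(3*5) = ((10/23)*(-20))*15 = -200/23*15 = -3000/23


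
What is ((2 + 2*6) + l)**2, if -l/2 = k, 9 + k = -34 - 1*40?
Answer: 32400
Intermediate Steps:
k = -83 (k = -9 + (-34 - 1*40) = -9 + (-34 - 40) = -9 - 74 = -83)
l = 166 (l = -2*(-83) = 166)
((2 + 2*6) + l)**2 = ((2 + 2*6) + 166)**2 = ((2 + 12) + 166)**2 = (14 + 166)**2 = 180**2 = 32400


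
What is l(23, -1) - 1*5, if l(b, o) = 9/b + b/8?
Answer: -319/184 ≈ -1.7337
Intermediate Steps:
l(b, o) = 9/b + b/8 (l(b, o) = 9/b + b*(1/8) = 9/b + b/8)
l(23, -1) - 1*5 = (9/23 + (1/8)*23) - 1*5 = (9*(1/23) + 23/8) - 5 = (9/23 + 23/8) - 5 = 601/184 - 5 = -319/184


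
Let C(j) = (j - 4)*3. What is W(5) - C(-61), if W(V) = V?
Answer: 200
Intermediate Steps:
C(j) = -12 + 3*j (C(j) = (-4 + j)*3 = -12 + 3*j)
W(5) - C(-61) = 5 - (-12 + 3*(-61)) = 5 - (-12 - 183) = 5 - 1*(-195) = 5 + 195 = 200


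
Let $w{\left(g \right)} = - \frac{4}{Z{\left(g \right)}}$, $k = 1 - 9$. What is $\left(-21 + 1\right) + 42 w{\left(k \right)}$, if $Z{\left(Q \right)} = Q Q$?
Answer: $- \frac{181}{8} \approx -22.625$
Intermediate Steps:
$k = -8$ ($k = 1 - 9 = -8$)
$Z{\left(Q \right)} = Q^{2}$
$w{\left(g \right)} = - \frac{4}{g^{2}}$
$\left(-21 + 1\right) + 42 w{\left(k \right)} = \left(-21 + 1\right) + 42 \left(- \frac{4}{64}\right) = -20 + 42 \left(\left(-4\right) \frac{1}{64}\right) = -20 + 42 \left(- \frac{1}{16}\right) = -20 - \frac{21}{8} = - \frac{181}{8}$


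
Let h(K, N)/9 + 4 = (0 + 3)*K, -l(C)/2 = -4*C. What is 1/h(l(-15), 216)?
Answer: -1/3276 ≈ -0.00030525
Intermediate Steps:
l(C) = 8*C (l(C) = -(-8)*C = 8*C)
h(K, N) = -36 + 27*K (h(K, N) = -36 + 9*((0 + 3)*K) = -36 + 9*(3*K) = -36 + 27*K)
1/h(l(-15), 216) = 1/(-36 + 27*(8*(-15))) = 1/(-36 + 27*(-120)) = 1/(-36 - 3240) = 1/(-3276) = -1/3276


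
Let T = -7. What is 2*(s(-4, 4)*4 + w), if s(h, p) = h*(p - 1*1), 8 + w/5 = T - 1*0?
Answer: -246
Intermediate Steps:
w = -75 (w = -40 + 5*(-7 - 1*0) = -40 + 5*(-7 + 0) = -40 + 5*(-7) = -40 - 35 = -75)
s(h, p) = h*(-1 + p) (s(h, p) = h*(p - 1) = h*(-1 + p))
2*(s(-4, 4)*4 + w) = 2*(-4*(-1 + 4)*4 - 75) = 2*(-4*3*4 - 75) = 2*(-12*4 - 75) = 2*(-48 - 75) = 2*(-123) = -246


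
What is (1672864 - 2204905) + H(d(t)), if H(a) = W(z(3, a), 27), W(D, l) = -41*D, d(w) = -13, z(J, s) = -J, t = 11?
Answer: -531918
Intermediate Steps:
H(a) = 123 (H(a) = -(-41)*3 = -41*(-3) = 123)
(1672864 - 2204905) + H(d(t)) = (1672864 - 2204905) + 123 = -532041 + 123 = -531918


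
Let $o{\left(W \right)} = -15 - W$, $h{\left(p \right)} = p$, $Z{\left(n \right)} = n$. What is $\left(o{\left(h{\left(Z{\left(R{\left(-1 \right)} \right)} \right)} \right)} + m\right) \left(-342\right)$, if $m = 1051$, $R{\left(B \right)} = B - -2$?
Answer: $-353970$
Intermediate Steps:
$R{\left(B \right)} = 2 + B$ ($R{\left(B \right)} = B + 2 = 2 + B$)
$\left(o{\left(h{\left(Z{\left(R{\left(-1 \right)} \right)} \right)} \right)} + m\right) \left(-342\right) = \left(\left(-15 - \left(2 - 1\right)\right) + 1051\right) \left(-342\right) = \left(\left(-15 - 1\right) + 1051\right) \left(-342\right) = \left(-16 + 1051\right) \left(-342\right) = 1035 \left(-342\right) = -353970$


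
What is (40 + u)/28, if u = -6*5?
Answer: 5/14 ≈ 0.35714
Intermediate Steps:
u = -30
(40 + u)/28 = (40 - 30)/28 = 10*(1/28) = 5/14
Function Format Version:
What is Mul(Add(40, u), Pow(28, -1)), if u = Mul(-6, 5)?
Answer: Rational(5, 14) ≈ 0.35714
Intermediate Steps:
u = -30
Mul(Add(40, u), Pow(28, -1)) = Mul(Add(40, -30), Pow(28, -1)) = Mul(10, Rational(1, 28)) = Rational(5, 14)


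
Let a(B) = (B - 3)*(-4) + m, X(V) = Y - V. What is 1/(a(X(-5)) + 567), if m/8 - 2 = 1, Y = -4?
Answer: 1/599 ≈ 0.0016694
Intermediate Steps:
m = 24 (m = 16 + 8*1 = 16 + 8 = 24)
X(V) = -4 - V
a(B) = 36 - 4*B (a(B) = (B - 3)*(-4) + 24 = (-3 + B)*(-4) + 24 = (12 - 4*B) + 24 = 36 - 4*B)
1/(a(X(-5)) + 567) = 1/((36 - 4*(-4 - 1*(-5))) + 567) = 1/((36 - 4*(-4 + 5)) + 567) = 1/((36 - 4*1) + 567) = 1/((36 - 4) + 567) = 1/(32 + 567) = 1/599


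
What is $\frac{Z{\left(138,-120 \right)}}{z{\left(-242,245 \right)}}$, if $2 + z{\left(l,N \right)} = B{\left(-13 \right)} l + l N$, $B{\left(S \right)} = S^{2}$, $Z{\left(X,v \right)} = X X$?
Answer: $- \frac{9522}{50095} \approx -0.19008$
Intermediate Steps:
$Z{\left(X,v \right)} = X^{2}$
$z{\left(l,N \right)} = -2 + 169 l + N l$ ($z{\left(l,N \right)} = -2 + \left(\left(-13\right)^{2} l + l N\right) = -2 + \left(169 l + N l\right) = -2 + 169 l + N l$)
$\frac{Z{\left(138,-120 \right)}}{z{\left(-242,245 \right)}} = \frac{138^{2}}{-2 + 169 \left(-242\right) + 245 \left(-242\right)} = \frac{19044}{-2 - 40898 - 59290} = \frac{19044}{-100190} = 19044 \left(- \frac{1}{100190}\right) = - \frac{9522}{50095}$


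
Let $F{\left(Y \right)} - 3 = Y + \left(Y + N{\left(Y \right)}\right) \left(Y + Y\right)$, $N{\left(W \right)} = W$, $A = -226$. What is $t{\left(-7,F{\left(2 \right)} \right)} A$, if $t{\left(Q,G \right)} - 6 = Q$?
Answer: $226$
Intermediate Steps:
$F{\left(Y \right)} = 3 + Y + 4 Y^{2}$ ($F{\left(Y \right)} = 3 + \left(Y + \left(Y + Y\right) \left(Y + Y\right)\right) = 3 + \left(Y + 2 Y 2 Y\right) = 3 + \left(Y + 4 Y^{2}\right) = 3 + Y + 4 Y^{2}$)
$t{\left(Q,G \right)} = 6 + Q$
$t{\left(-7,F{\left(2 \right)} \right)} A = \left(6 - 7\right) \left(-226\right) = \left(-1\right) \left(-226\right) = 226$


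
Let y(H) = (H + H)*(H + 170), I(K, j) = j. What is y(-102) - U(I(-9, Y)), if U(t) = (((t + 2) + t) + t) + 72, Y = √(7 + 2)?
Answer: -13955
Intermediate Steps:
Y = 3 (Y = √9 = 3)
y(H) = 2*H*(170 + H) (y(H) = (2*H)*(170 + H) = 2*H*(170 + H))
U(t) = 74 + 3*t (U(t) = (((2 + t) + t) + t) + 72 = ((2 + 2*t) + t) + 72 = (2 + 3*t) + 72 = 74 + 3*t)
y(-102) - U(I(-9, Y)) = 2*(-102)*(170 - 102) - (74 + 3*3) = 2*(-102)*68 - (74 + 9) = -13872 - 1*83 = -13872 - 83 = -13955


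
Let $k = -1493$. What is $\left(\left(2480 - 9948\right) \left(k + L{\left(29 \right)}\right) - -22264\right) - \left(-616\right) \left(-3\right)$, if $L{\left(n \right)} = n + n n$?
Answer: $4672980$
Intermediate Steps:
$L{\left(n \right)} = n + n^{2}$
$\left(\left(2480 - 9948\right) \left(k + L{\left(29 \right)}\right) - -22264\right) - \left(-616\right) \left(-3\right) = \left(\left(2480 - 9948\right) \left(-1493 + 29 \left(1 + 29\right)\right) - -22264\right) - \left(-616\right) \left(-3\right) = \left(- 7468 \left(-1493 + 29 \cdot 30\right) + 22264\right) - 1848 = \left(- 7468 \left(-1493 + 870\right) + 22264\right) - 1848 = \left(\left(-7468\right) \left(-623\right) + 22264\right) - 1848 = \left(4652564 + 22264\right) - 1848 = 4674828 - 1848 = 4672980$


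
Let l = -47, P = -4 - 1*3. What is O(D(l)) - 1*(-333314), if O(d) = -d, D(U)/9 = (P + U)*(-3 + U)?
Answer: 309014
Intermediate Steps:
P = -7 (P = -4 - 3 = -7)
D(U) = 9*(-7 + U)*(-3 + U) (D(U) = 9*((-7 + U)*(-3 + U)) = 9*(-7 + U)*(-3 + U))
O(D(l)) - 1*(-333314) = -(189 - 90*(-47) + 9*(-47)²) - 1*(-333314) = -(189 + 4230 + 9*2209) + 333314 = -(189 + 4230 + 19881) + 333314 = -1*24300 + 333314 = -24300 + 333314 = 309014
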